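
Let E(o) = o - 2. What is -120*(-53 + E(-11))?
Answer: 7920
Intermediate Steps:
E(o) = -2 + o
-120*(-53 + E(-11)) = -120*(-53 + (-2 - 11)) = -120*(-53 - 13) = -120*(-66) = 7920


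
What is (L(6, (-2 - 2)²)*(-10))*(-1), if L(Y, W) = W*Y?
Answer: 960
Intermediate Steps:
(L(6, (-2 - 2)²)*(-10))*(-1) = (((-2 - 2)²*6)*(-10))*(-1) = (((-4)²*6)*(-10))*(-1) = ((16*6)*(-10))*(-1) = (96*(-10))*(-1) = -960*(-1) = 960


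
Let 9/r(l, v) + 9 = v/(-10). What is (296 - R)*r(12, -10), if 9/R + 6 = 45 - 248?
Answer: -556857/1672 ≈ -333.05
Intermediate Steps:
R = -9/209 (R = 9/(-6 + (45 - 248)) = 9/(-6 - 203) = 9/(-209) = 9*(-1/209) = -9/209 ≈ -0.043062)
r(l, v) = 9/(-9 - v/10) (r(l, v) = 9/(-9 + v/(-10)) = 9/(-9 + v*(-⅒)) = 9/(-9 - v/10))
(296 - R)*r(12, -10) = (296 - 1*(-9/209))*(-90/(90 - 10)) = (296 + 9/209)*(-90/80) = 61873*(-90*1/80)/209 = (61873/209)*(-9/8) = -556857/1672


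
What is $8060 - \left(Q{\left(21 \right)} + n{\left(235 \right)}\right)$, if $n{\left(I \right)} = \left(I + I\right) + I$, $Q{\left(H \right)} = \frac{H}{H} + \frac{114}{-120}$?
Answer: $\frac{147099}{20} \approx 7355.0$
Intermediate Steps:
$Q{\left(H \right)} = \frac{1}{20}$ ($Q{\left(H \right)} = 1 + 114 \left(- \frac{1}{120}\right) = 1 - \frac{19}{20} = \frac{1}{20}$)
$n{\left(I \right)} = 3 I$ ($n{\left(I \right)} = 2 I + I = 3 I$)
$8060 - \left(Q{\left(21 \right)} + n{\left(235 \right)}\right) = 8060 - \left(\frac{1}{20} + 3 \cdot 235\right) = 8060 - \left(\frac{1}{20} + 705\right) = 8060 - \frac{14101}{20} = \frac{147099}{20}$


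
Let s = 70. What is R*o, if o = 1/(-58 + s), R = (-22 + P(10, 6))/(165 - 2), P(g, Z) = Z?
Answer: -4/489 ≈ -0.0081800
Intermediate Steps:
R = -16/163 (R = (-22 + 6)/(165 - 2) = -16/163 ≈ -0.098160)
o = 1/12 (o = 1/(-58 + 70) = 1/12 ≈ 0.083333)
R*o = -16/163*1/12 = -4/489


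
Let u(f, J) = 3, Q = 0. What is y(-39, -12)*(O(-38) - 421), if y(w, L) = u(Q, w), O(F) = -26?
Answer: -1341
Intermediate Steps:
y(w, L) = 3
y(-39, -12)*(O(-38) - 421) = 3*(-26 - 421) = 3*(-447) = -1341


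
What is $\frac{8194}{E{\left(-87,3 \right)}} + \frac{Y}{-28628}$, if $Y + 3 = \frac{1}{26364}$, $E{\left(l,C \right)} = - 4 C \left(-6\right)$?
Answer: $\frac{257683985725}{2264245776} \approx 113.81$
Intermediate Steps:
$E{\left(l,C \right)} = 24 C$
$Y = - \frac{79091}{26364}$ ($Y = -3 + \frac{1}{26364} = - \frac{79091}{26364} \approx -3.0$)
$\frac{8194}{E{\left(-87,3 \right)}} + \frac{Y}{-28628} = \frac{8194}{24 \cdot 3} - \frac{79091}{26364 \left(-28628\right)} = \frac{8194}{72} - - \frac{79091}{754748592} = 8194 \cdot \frac{1}{72} + \frac{79091}{754748592} = \frac{4097}{36} + \frac{79091}{754748592} = \frac{257683985725}{2264245776}$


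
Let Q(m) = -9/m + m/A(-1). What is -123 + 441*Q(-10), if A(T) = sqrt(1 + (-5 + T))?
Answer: 2739/10 + 882*I*sqrt(5) ≈ 273.9 + 1972.2*I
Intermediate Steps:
A(T) = sqrt(-4 + T)
Q(m) = -9/m - I*m*sqrt(5)/5 (Q(m) = -9/m + m/(sqrt(-4 - 1)) = -9/m + m/(sqrt(-5)) = -9/m + m/((I*sqrt(5))) = -9/m + m*(-I*sqrt(5)/5) = -9/m - I*m*sqrt(5)/5)
-123 + 441*Q(-10) = -123 + 441*(-9/(-10) - 1/5*I*(-10)*sqrt(5)) = -123 + 441*(-9*(-1/10) + 2*I*sqrt(5)) = -123 + 441*(9/10 + 2*I*sqrt(5)) = -123 + (3969/10 + 882*I*sqrt(5)) = 2739/10 + 882*I*sqrt(5)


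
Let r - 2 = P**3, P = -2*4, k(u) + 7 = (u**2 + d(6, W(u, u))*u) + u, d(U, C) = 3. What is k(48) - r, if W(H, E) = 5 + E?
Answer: 2999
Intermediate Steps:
k(u) = -7 + u**2 + 4*u (k(u) = -7 + ((u**2 + 3*u) + u) = -7 + (u**2 + 4*u) = -7 + u**2 + 4*u)
P = -8
r = -510 (r = 2 + (-8)**3 = 2 - 512 = -510)
k(48) - r = (-7 + 48**2 + 4*48) - 1*(-510) = (-7 + 2304 + 192) + 510 = 2489 + 510 = 2999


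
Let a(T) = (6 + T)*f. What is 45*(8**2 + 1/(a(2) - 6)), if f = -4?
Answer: 109395/38 ≈ 2878.8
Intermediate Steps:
a(T) = -24 - 4*T (a(T) = (6 + T)*(-4) = -24 - 4*T)
45*(8**2 + 1/(a(2) - 6)) = 45*(8**2 + 1/((-24 - 4*2) - 6)) = 45*(64 + 1/((-24 - 8) - 6)) = 45*(64 + 1/(-32 - 6)) = 45*(64 + 1/(-38)) = 45*(64 - 1/38) = 45*(2431/38) = 109395/38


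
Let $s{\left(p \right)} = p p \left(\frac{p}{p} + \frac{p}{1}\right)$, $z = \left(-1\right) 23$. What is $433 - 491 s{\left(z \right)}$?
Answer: $5714691$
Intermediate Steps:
$z = -23$
$s{\left(p \right)} = p^{2} \left(1 + p\right)$ ($s{\left(p \right)} = p^{2} \left(1 + p 1\right) = p^{2} \left(1 + p\right)$)
$433 - 491 s{\left(z \right)} = 433 - 491 \left(-23\right)^{2} \left(1 - 23\right) = 433 - 491 \cdot 529 \left(-22\right) = 433 - -5714258 = 433 + 5714258 = 5714691$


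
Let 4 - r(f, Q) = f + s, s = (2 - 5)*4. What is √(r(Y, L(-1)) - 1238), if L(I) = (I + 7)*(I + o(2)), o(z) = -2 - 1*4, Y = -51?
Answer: I*√1171 ≈ 34.22*I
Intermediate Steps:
s = -12 (s = -3*4 = -12)
o(z) = -6 (o(z) = -2 - 4 = -6)
L(I) = (-6 + I)*(7 + I) (L(I) = (I + 7)*(I - 6) = (7 + I)*(-6 + I) = (-6 + I)*(7 + I))
r(f, Q) = 16 - f (r(f, Q) = 4 - (f - 12) = 4 - (-12 + f) = 4 + (12 - f) = 16 - f)
√(r(Y, L(-1)) - 1238) = √((16 - 1*(-51)) - 1238) = √((16 + 51) - 1238) = √(67 - 1238) = √(-1171) = I*√1171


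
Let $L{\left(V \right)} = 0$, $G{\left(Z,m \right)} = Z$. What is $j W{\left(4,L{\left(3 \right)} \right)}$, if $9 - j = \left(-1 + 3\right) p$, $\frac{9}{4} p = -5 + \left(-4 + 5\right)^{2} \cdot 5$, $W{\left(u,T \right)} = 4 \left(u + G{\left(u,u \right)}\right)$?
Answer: $288$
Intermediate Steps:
$W{\left(u,T \right)} = 8 u$ ($W{\left(u,T \right)} = 4 \left(u + u\right) = 4 \cdot 2 u = 8 u$)
$p = 0$ ($p = \frac{4 \left(-5 + \left(-4 + 5\right)^{2} \cdot 5\right)}{9} = \frac{4 \left(-5 + 1^{2} \cdot 5\right)}{9} = \frac{4 \left(-5 + 1 \cdot 5\right)}{9} = \frac{4 \left(-5 + 5\right)}{9} = \frac{4}{9} \cdot 0 = 0$)
$j = 9$ ($j = 9 - \left(-1 + 3\right) 0 = 9 - 2 \cdot 0 = 9 - 0 = 9 + 0 = 9$)
$j W{\left(4,L{\left(3 \right)} \right)} = 9 \cdot 8 \cdot 4 = 9 \cdot 32 = 288$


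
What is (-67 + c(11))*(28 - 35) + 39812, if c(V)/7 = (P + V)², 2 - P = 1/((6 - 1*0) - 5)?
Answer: 33225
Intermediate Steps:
P = 1 (P = 2 - 1/((6 - 1*0) - 5) = 2 - 1/((6 + 0) - 5) = 2 - 1/(6 - 5) = 2 - 1/1 = 2 - 1*1 = 2 - 1 = 1)
c(V) = 7*(1 + V)²
(-67 + c(11))*(28 - 35) + 39812 = (-67 + 7*(1 + 11)²)*(28 - 35) + 39812 = (-67 + 7*12²)*(-7) + 39812 = (-67 + 7*144)*(-7) + 39812 = (-67 + 1008)*(-7) + 39812 = 941*(-7) + 39812 = -6587 + 39812 = 33225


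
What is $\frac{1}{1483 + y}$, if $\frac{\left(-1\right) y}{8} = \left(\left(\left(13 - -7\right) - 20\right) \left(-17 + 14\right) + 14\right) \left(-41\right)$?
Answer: $\frac{1}{6075} \approx 0.00016461$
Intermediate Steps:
$y = 4592$ ($y = - 8 \left(\left(\left(13 - -7\right) - 20\right) \left(-17 + 14\right) + 14\right) \left(-41\right) = - 8 \left(\left(\left(13 + 7\right) - 20\right) \left(-3\right) + 14\right) \left(-41\right) = - 8 \left(\left(20 - 20\right) \left(-3\right) + 14\right) \left(-41\right) = - 8 \left(0 \left(-3\right) + 14\right) \left(-41\right) = - 8 \left(0 + 14\right) \left(-41\right) = - 8 \cdot 14 \left(-41\right) = \left(-8\right) \left(-574\right) = 4592$)
$\frac{1}{1483 + y} = \frac{1}{1483 + 4592} = \frac{1}{6075}$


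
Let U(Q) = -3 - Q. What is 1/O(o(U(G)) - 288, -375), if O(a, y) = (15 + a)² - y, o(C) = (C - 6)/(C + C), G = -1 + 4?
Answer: 1/74359 ≈ 1.3448e-5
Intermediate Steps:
G = 3
o(C) = (-6 + C)/(2*C) (o(C) = (-6 + C)/((2*C)) = (-6 + C)*(1/(2*C)) = (-6 + C)/(2*C))
1/O(o(U(G)) - 288, -375) = 1/((15 + ((-6 + (-3 - 1*3))/(2*(-3 - 1*3)) - 288))² - 1*(-375)) = 1/((15 + ((-6 + (-3 - 3))/(2*(-3 - 3)) - 288))² + 375) = 1/((15 + ((½)*(-6 - 6)/(-6) - 288))² + 375) = 1/((15 + ((½)*(-⅙)*(-12) - 288))² + 375) = 1/((15 + (1 - 288))² + 375) = 1/((15 - 287)² + 375) = 1/((-272)² + 375) = 1/(73984 + 375) = 1/74359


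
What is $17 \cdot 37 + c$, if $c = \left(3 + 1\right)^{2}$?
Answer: $645$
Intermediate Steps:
$c = 16$ ($c = 4^{2} = 16$)
$17 \cdot 37 + c = 17 \cdot 37 + 16 = 629 + 16 = 645$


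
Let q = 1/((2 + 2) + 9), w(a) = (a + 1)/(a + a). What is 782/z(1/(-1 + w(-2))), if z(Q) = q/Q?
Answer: -40664/3 ≈ -13555.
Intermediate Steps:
w(a) = (1 + a)/(2*a) (w(a) = (1 + a)/((2*a)) = (1 + a)*(1/(2*a)) = (1 + a)/(2*a))
q = 1/13 (q = 1/(4 + 9) = 1/13 ≈ 0.076923)
z(Q) = 1/(13*Q)
782/z(1/(-1 + w(-2))) = 782/((1/(13*(1/(-1 + (1/2)*(1 - 2)/(-2)))))) = 782/((1/(13*(1/(-1 + (1/2)*(-1/2)*(-1)))))) = 782/((1/(13*(1/(-1 + 1/4))))) = 782/((1/(13*(1/(-3/4))))) = 782/((1/(13*(-4/3)))) = 782/(((1/13)*(-3/4))) = 782/(-3/52) = 782*(-52/3) = -40664/3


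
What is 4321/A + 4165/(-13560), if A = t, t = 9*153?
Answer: 3523837/1244808 ≈ 2.8308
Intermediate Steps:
t = 1377
A = 1377
4321/A + 4165/(-13560) = 4321/1377 + 4165/(-13560) = 4321*(1/1377) + 4165*(-1/13560) = 4321/1377 - 833/2712 = 3523837/1244808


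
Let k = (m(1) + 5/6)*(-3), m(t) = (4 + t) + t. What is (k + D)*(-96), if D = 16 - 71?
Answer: 7248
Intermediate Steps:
m(t) = 4 + 2*t
D = -55
k = -41/2 (k = ((4 + 2*1) + 5/6)*(-3) = ((4 + 2) + 5*(⅙))*(-3) = (6 + ⅚)*(-3) = (41/6)*(-3) = -41/2 ≈ -20.500)
(k + D)*(-96) = (-41/2 - 55)*(-96) = -151/2*(-96) = 7248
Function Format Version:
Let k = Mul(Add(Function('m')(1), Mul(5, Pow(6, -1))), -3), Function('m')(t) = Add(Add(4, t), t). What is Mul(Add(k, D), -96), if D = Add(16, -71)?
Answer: 7248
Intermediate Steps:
Function('m')(t) = Add(4, Mul(2, t))
D = -55
k = Rational(-41, 2) (k = Mul(Add(Add(4, Mul(2, 1)), Mul(5, Pow(6, -1))), -3) = Mul(Add(Add(4, 2), Mul(5, Rational(1, 6))), -3) = Mul(Add(6, Rational(5, 6)), -3) = Mul(Rational(41, 6), -3) = Rational(-41, 2) ≈ -20.500)
Mul(Add(k, D), -96) = Mul(Add(Rational(-41, 2), -55), -96) = Mul(Rational(-151, 2), -96) = 7248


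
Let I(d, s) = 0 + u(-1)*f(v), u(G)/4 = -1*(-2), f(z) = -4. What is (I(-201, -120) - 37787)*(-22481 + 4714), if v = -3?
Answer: 671930173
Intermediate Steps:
u(G) = 8 (u(G) = 4*(-1*(-2)) = 4*2 = 8)
I(d, s) = -32 (I(d, s) = 0 + 8*(-4) = 0 - 32 = -32)
(I(-201, -120) - 37787)*(-22481 + 4714) = (-32 - 37787)*(-22481 + 4714) = -37819*(-17767) = 671930173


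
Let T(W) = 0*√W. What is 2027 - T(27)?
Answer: 2027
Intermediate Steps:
T(W) = 0
2027 - T(27) = 2027 - 1*0 = 2027 + 0 = 2027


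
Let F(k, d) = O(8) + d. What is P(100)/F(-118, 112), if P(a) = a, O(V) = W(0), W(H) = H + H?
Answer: 25/28 ≈ 0.89286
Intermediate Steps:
W(H) = 2*H
O(V) = 0 (O(V) = 2*0 = 0)
F(k, d) = d (F(k, d) = 0 + d = d)
P(100)/F(-118, 112) = 100/112 = 100*(1/112) = 25/28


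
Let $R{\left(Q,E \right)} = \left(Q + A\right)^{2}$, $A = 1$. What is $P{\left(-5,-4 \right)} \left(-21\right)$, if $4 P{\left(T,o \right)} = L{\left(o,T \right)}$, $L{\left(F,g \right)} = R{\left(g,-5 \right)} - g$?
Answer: $- \frac{441}{4} \approx -110.25$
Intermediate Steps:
$R{\left(Q,E \right)} = \left(1 + Q\right)^{2}$ ($R{\left(Q,E \right)} = \left(Q + 1\right)^{2} = \left(1 + Q\right)^{2}$)
$L{\left(F,g \right)} = \left(1 + g\right)^{2} - g$
$P{\left(T,o \right)} = - \frac{T}{4} + \frac{\left(1 + T\right)^{2}}{4}$ ($P{\left(T,o \right)} = \frac{\left(1 + T\right)^{2} - T}{4} = - \frac{T}{4} + \frac{\left(1 + T\right)^{2}}{4}$)
$P{\left(-5,-4 \right)} \left(-21\right) = \left(\left(- \frac{1}{4}\right) \left(-5\right) + \frac{\left(1 - 5\right)^{2}}{4}\right) \left(-21\right) = \left(\frac{5}{4} + \frac{\left(-4\right)^{2}}{4}\right) \left(-21\right) = \left(\frac{5}{4} + \frac{1}{4} \cdot 16\right) \left(-21\right) = \left(\frac{5}{4} + 4\right) \left(-21\right) = \frac{21}{4} \left(-21\right) = - \frac{441}{4}$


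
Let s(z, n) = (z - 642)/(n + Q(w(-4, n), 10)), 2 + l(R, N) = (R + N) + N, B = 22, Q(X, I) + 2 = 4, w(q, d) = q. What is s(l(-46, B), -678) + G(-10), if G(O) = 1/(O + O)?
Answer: 3061/3380 ≈ 0.90562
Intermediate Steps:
Q(X, I) = 2 (Q(X, I) = -2 + 4 = 2)
G(O) = 1/(2*O)
l(R, N) = -2 + R + 2*N (l(R, N) = -2 + ((R + N) + N) = -2 + ((N + R) + N) = -2 + (R + 2*N) = -2 + R + 2*N)
s(z, n) = (-642 + z)/(2 + n) (s(z, n) = (z - 642)/(n + 2) = (-642 + z)/(2 + n))
s(l(-46, B), -678) + G(-10) = (-642 + (-2 - 46 + 2*22))/(2 - 678) + (½)/(-10) = (-642 + (-2 - 46 + 44))/(-676) + (½)*(-⅒) = -(-642 - 4)/676 - 1/20 = -1/676*(-646) - 1/20 = 323/338 - 1/20 = 3061/3380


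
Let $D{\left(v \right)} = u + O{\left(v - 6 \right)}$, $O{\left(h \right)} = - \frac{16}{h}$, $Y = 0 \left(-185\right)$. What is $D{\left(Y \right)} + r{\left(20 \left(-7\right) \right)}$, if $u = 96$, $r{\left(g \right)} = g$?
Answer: $- \frac{124}{3} \approx -41.333$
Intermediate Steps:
$Y = 0$
$D{\left(v \right)} = 96 - \frac{16}{-6 + v}$ ($D{\left(v \right)} = 96 - \frac{16}{v - 6} = 96 - \frac{16}{-6 + v}$)
$D{\left(Y \right)} + r{\left(20 \left(-7\right) \right)} = \frac{16 \left(-37 + 6 \cdot 0\right)}{-6 + 0} + 20 \left(-7\right) = \frac{16 \left(-37 + 0\right)}{-6} - 140 = 16 \left(- \frac{1}{6}\right) \left(-37\right) - 140 = \frac{296}{3} - 140 = - \frac{124}{3}$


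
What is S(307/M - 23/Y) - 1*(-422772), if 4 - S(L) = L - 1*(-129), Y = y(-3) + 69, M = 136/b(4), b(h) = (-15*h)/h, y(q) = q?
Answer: 1896993265/4488 ≈ 4.2268e+5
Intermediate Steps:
b(h) = -15
M = -136/15 (M = 136/(-15) = 136*(-1/15) = -136/15 ≈ -9.0667)
Y = 66 (Y = -3 + 69 = 66)
S(L) = -125 - L (S(L) = 4 - (L - 1*(-129)) = 4 - (L + 129) = 4 - (129 + L) = 4 + (-129 - L) = -125 - L)
S(307/M - 23/Y) - 1*(-422772) = (-125 - (307/(-136/15) - 23/66)) - 1*(-422772) = (-125 - (307*(-15/136) - 23*1/66)) + 422772 = (-125 - (-4605/136 - 23/66)) + 422772 = (-125 - 1*(-153529/4488)) + 422772 = (-125 + 153529/4488) + 422772 = -407471/4488 + 422772 = 1896993265/4488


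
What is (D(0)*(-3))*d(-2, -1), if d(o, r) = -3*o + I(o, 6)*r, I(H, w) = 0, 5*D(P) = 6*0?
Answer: 0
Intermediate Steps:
D(P) = 0 (D(P) = (6*0)/5 = (1/5)*0 = 0)
d(o, r) = -3*o (d(o, r) = -3*o + 0*r = -3*o + 0 = -3*o)
(D(0)*(-3))*d(-2, -1) = (0*(-3))*(-3*(-2)) = 0*6 = 0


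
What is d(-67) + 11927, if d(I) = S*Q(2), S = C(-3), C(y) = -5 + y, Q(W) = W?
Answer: 11911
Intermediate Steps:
S = -8 (S = -5 - 3 = -8)
d(I) = -16 (d(I) = -8*2 = -16)
d(-67) + 11927 = -16 + 11927 = 11911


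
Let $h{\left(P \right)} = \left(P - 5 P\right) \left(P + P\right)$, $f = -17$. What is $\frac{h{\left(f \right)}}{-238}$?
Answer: $\frac{68}{7} \approx 9.7143$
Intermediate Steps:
$h{\left(P \right)} = - 8 P^{2}$ ($h{\left(P \right)} = - 4 P 2 P = - 8 P^{2}$)
$\frac{h{\left(f \right)}}{-238} = \frac{\left(-8\right) \left(-17\right)^{2}}{-238} = \left(-8\right) 289 \left(- \frac{1}{238}\right) = \left(-2312\right) \left(- \frac{1}{238}\right) = \frac{68}{7}$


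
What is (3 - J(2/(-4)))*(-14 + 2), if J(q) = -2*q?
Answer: -24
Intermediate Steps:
(3 - J(2/(-4)))*(-14 + 2) = (3 - (-2)*2/(-4))*(-14 + 2) = (3 - (-2)*2*(-1/4))*(-12) = (3 - (-2)*(-1)/2)*(-12) = (3 - 1*1)*(-12) = (3 - 1)*(-12) = 2*(-12) = -24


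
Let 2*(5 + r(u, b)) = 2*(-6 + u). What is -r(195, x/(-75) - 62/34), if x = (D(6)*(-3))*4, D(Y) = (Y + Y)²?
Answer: -184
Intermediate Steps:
D(Y) = 4*Y² (D(Y) = (2*Y)² = 4*Y²)
x = -1728 (x = ((4*6²)*(-3))*4 = ((4*36)*(-3))*4 = (144*(-3))*4 = -432*4 = -1728)
r(u, b) = -11 + u (r(u, b) = -5 + (2*(-6 + u))/2 = -5 + (-12 + 2*u)/2 = -5 + (-6 + u) = -11 + u)
-r(195, x/(-75) - 62/34) = -(-11 + 195) = -1*184 = -184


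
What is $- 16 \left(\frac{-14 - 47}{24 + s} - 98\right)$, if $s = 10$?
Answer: $\frac{27144}{17} \approx 1596.7$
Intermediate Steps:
$- 16 \left(\frac{-14 - 47}{24 + s} - 98\right) = - 16 \left(\frac{-14 - 47}{24 + 10} - 98\right) = - 16 \left(- \frac{61}{34} - 98\right) = \left(-16\right) \left(- \frac{3393}{34}\right) = \frac{27144}{17}$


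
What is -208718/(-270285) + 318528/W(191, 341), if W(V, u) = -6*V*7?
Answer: -2009976302/51624435 ≈ -38.935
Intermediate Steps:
W(V, u) = -42*V
-208718/(-270285) + 318528/W(191, 341) = -208718/(-270285) + 318528/((-42*191)) = -208718*(-1/270285) + 318528/(-8022) = 208718/270285 + 318528*(-1/8022) = 208718/270285 - 7584/191 = -2009976302/51624435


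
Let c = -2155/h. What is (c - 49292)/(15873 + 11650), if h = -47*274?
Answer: -37340013/20849482 ≈ -1.7909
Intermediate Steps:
h = -12878
c = 2155/12878 (c = -2155/(-12878) = -2155*(-1/12878) = 2155/12878 ≈ 0.16734)
(c - 49292)/(15873 + 11650) = (2155/12878 - 49292)/(15873 + 11650) = -634780221/12878/27523 = -634780221/12878*1/27523 = -37340013/20849482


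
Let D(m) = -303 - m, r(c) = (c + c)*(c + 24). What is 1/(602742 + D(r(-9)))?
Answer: 1/602709 ≈ 1.6592e-6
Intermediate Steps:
r(c) = 2*c*(24 + c) (r(c) = (2*c)*(24 + c) = 2*c*(24 + c))
1/(602742 + D(r(-9))) = 1/(602742 + (-303 - 2*(-9)*(24 - 9))) = 1/(602742 + (-303 - 2*(-9)*15)) = 1/(602742 + (-303 - 1*(-270))) = 1/(602742 + (-303 + 270)) = 1/(602742 - 33) = 1/602709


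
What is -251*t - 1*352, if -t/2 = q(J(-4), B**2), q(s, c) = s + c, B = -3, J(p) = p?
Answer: 2158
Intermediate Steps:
q(s, c) = c + s
t = -10 (t = -2*((-3)**2 - 4) = -2*(9 - 4) = -2*5 = -10)
-251*t - 1*352 = -251*(-10) - 1*352 = 2510 - 352 = 2158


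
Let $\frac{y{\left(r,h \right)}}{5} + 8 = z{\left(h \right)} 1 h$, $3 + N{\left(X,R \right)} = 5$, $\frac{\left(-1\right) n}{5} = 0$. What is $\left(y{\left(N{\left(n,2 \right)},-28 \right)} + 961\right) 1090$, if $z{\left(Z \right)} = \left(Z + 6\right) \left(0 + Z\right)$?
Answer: $-92997710$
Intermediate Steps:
$n = 0$ ($n = \left(-5\right) 0 = 0$)
$z{\left(Z \right)} = Z \left(6 + Z\right)$ ($z{\left(Z \right)} = \left(6 + Z\right) Z = Z \left(6 + Z\right)$)
$N{\left(X,R \right)} = 2$ ($N{\left(X,R \right)} = -3 + 5 = 2$)
$y{\left(r,h \right)} = -40 + 5 h^{2} \left(6 + h\right)$ ($y{\left(r,h \right)} = -40 + 5 h \left(6 + h\right) 1 h = -40 + 5 h \left(6 + h\right) h = -40 + 5 h^{2} \left(6 + h\right)$)
$\left(y{\left(N{\left(n,2 \right)},-28 \right)} + 961\right) 1090 = \left(\left(-40 + 5 \left(-28\right)^{2} \left(6 - 28\right)\right) + 961\right) 1090 = \left(\left(-40 + 5 \cdot 784 \left(-22\right)\right) + 961\right) 1090 = \left(\left(-40 - 86240\right) + 961\right) 1090 = \left(-86280 + 961\right) 1090 = \left(-85319\right) 1090 = -92997710$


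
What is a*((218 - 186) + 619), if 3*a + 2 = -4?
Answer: -1302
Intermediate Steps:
a = -2 (a = -2/3 + (1/3)*(-4) = -2/3 - 4/3 = -2)
a*((218 - 186) + 619) = -2*((218 - 186) + 619) = -2*(32 + 619) = -2*651 = -1302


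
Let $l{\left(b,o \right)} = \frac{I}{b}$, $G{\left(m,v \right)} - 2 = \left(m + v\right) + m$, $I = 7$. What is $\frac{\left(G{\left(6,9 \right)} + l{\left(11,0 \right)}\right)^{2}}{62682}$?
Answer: $\frac{33800}{3792261} \approx 0.0089129$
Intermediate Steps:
$G{\left(m,v \right)} = 2 + v + 2 m$ ($G{\left(m,v \right)} = 2 + \left(\left(m + v\right) + m\right) = 2 + \left(v + 2 m\right) = 2 + v + 2 m$)
$l{\left(b,o \right)} = \frac{7}{b}$
$\frac{\left(G{\left(6,9 \right)} + l{\left(11,0 \right)}\right)^{2}}{62682} = \frac{\left(\left(2 + 9 + 2 \cdot 6\right) + \frac{7}{11}\right)^{2}}{62682} = \left(\left(2 + 9 + 12\right) + 7 \cdot \frac{1}{11}\right)^{2} \cdot \frac{1}{62682} = \left(23 + \frac{7}{11}\right)^{2} \cdot \frac{1}{62682} = \left(\frac{260}{11}\right)^{2} \cdot \frac{1}{62682} = \frac{67600}{121} \cdot \frac{1}{62682} = \frac{33800}{3792261}$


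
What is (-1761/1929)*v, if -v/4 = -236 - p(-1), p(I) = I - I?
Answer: -554128/643 ≈ -861.79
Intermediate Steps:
p(I) = 0
v = 944 (v = -4*(-236 - 1*0) = -4*(-236 + 0) = -4*(-236) = 944)
(-1761/1929)*v = -1761/1929*944 = -1761*1/1929*944 = -587/643*944 = -554128/643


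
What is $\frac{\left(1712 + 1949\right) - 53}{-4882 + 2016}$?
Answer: $- \frac{1804}{1433} \approx -1.2589$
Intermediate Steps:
$\frac{\left(1712 + 1949\right) - 53}{-4882 + 2016} = \frac{3661 - 53}{-2866} = 3608 \left(- \frac{1}{2866}\right) = - \frac{1804}{1433}$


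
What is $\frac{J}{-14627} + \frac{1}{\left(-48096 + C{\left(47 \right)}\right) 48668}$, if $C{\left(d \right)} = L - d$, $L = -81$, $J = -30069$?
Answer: $\frac{70570909573981}{34329066299264} \approx 2.0557$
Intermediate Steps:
$C{\left(d \right)} = -81 - d$
$\frac{J}{-14627} + \frac{1}{\left(-48096 + C{\left(47 \right)}\right) 48668} = - \frac{30069}{-14627} + \frac{1}{\left(-48096 - 128\right) 48668} = \left(-30069\right) \left(- \frac{1}{14627}\right) + \frac{1}{-48096 - 128} \cdot \frac{1}{48668} = \frac{30069}{14627} + \frac{1}{-48096 - 128} \cdot \frac{1}{48668} = \frac{30069}{14627} + \frac{1}{-48224} \cdot \frac{1}{48668} = \frac{30069}{14627} - \frac{1}{2346965632} = \frac{70570909573981}{34329066299264}$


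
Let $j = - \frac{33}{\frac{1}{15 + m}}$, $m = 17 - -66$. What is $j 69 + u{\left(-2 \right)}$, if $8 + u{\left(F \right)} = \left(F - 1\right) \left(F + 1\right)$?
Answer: $-223151$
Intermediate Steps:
$m = 83$ ($m = 17 + 66 = 83$)
$u{\left(F \right)} = -8 + \left(1 + F\right) \left(-1 + F\right)$ ($u{\left(F \right)} = -8 + \left(F - 1\right) \left(F + 1\right) = -8 + \left(-1 + F\right) \left(1 + F\right) = -8 + \left(1 + F\right) \left(-1 + F\right)$)
$j = -3234$ ($j = - \frac{33}{\frac{1}{15 + 83}} = - \frac{33}{\frac{1}{98}} = - 33 \frac{1}{\frac{1}{98}} = \left(-33\right) 98 = -3234$)
$j 69 + u{\left(-2 \right)} = \left(-3234\right) 69 - \left(9 - \left(-2\right)^{2}\right) = -223146 + \left(-9 + 4\right) = -223146 - 5 = -223151$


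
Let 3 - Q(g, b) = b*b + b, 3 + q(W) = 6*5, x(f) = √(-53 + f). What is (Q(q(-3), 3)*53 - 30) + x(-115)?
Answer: -507 + 2*I*√42 ≈ -507.0 + 12.961*I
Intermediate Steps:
q(W) = 27 (q(W) = -3 + 6*5 = -3 + 30 = 27)
Q(g, b) = 3 - b - b² (Q(g, b) = 3 - (b*b + b) = 3 - (b² + b) = 3 - (b + b²) = 3 + (-b - b²) = 3 - b - b²)
(Q(q(-3), 3)*53 - 30) + x(-115) = ((3 - 1*3 - 1*3²)*53 - 30) + √(-53 - 115) = ((3 - 3 - 1*9)*53 - 30) + √(-168) = ((3 - 3 - 9)*53 - 30) + 2*I*√42 = (-9*53 - 30) + 2*I*√42 = (-477 - 30) + 2*I*√42 = -507 + 2*I*√42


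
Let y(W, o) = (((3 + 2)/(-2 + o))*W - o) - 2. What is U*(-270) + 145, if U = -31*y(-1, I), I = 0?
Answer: 4330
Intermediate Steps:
y(W, o) = -2 - o + 5*W/(-2 + o) (y(W, o) = ((5/(-2 + o))*W - o) - 2 = (5*W/(-2 + o) - o) - 2 = (-o + 5*W/(-2 + o)) - 2 = -2 - o + 5*W/(-2 + o))
U = -31/2 (U = -31*(4 - 1*0² + 5*(-1))/(-2 + 0) = -31*(4 - 1*0 - 5)/(-2) = -(-31)*(4 + 0 - 5)/2 = -(-31)*(-1)/2 = -31*½ = -31/2 ≈ -15.500)
U*(-270) + 145 = -31/2*(-270) + 145 = 4185 + 145 = 4330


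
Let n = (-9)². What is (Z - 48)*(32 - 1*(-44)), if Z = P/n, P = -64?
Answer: -300352/81 ≈ -3708.1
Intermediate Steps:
n = 81
Z = -64/81 ≈ -0.79012
(Z - 48)*(32 - 1*(-44)) = (-64/81 - 48)*(32 - 1*(-44)) = -3952*(32 + 44)/81 = -3952/81*76 = -300352/81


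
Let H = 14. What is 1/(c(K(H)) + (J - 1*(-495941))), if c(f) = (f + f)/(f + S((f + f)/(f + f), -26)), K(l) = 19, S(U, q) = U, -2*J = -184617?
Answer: 5/2941257 ≈ 1.7000e-6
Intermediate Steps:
J = 184617/2 (J = -½*(-184617) = 184617/2 ≈ 92309.)
c(f) = 2*f/(1 + f) (c(f) = (f + f)/(f + (f + f)/(f + f)) = (2*f)/(f + (2*f)/((2*f))) = (2*f)/(f + (2*f)*(1/(2*f))) = (2*f)/(f + 1) = (2*f)/(1 + f) = 2*f/(1 + f))
1/(c(K(H)) + (J - 1*(-495941))) = 1/(2*19/(1 + 19) + (184617/2 - 1*(-495941))) = 1/(2*19/20 + (184617/2 + 495941)) = 1/(2*19*(1/20) + 1176499/2) = 1/(19/10 + 1176499/2) = 1/(2941257/5) = 5/2941257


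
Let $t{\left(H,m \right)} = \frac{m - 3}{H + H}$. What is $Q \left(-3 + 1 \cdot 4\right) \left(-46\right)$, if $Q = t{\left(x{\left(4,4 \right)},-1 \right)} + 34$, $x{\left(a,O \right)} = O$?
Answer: $-1541$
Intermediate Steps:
$t{\left(H,m \right)} = \frac{-3 + m}{2 H}$
$Q = \frac{67}{2}$ ($Q = \frac{-3 - 1}{2 \cdot 4} + 34 = \frac{1}{2} \cdot \frac{1}{4} \left(-4\right) + 34 = - \frac{1}{2} + 34 = \frac{67}{2} \approx 33.5$)
$Q \left(-3 + 1 \cdot 4\right) \left(-46\right) = \frac{67 \left(-3 + 1 \cdot 4\right)}{2} \left(-46\right) = \frac{67 \left(-3 + 4\right)}{2} \left(-46\right) = \frac{67}{2} \cdot 1 \left(-46\right) = \frac{67}{2} \left(-46\right) = -1541$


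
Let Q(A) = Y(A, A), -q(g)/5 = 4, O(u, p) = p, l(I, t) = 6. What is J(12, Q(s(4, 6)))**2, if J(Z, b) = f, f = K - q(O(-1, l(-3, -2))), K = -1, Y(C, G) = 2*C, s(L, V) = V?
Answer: 361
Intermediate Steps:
q(g) = -20 (q(g) = -5*4 = -20)
Q(A) = 2*A
f = 19 (f = -1 - 1*(-20) = -1 + 20 = 19)
J(Z, b) = 19
J(12, Q(s(4, 6)))**2 = 19**2 = 361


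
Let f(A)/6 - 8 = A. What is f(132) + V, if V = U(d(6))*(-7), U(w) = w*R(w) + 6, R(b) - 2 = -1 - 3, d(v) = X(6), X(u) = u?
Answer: 882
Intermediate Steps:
d(v) = 6
R(b) = -2 (R(b) = 2 + (-1 - 3) = 2 - 4 = -2)
f(A) = 48 + 6*A
U(w) = 6 - 2*w (U(w) = w*(-2) + 6 = -2*w + 6 = 6 - 2*w)
V = 42 (V = (6 - 2*6)*(-7) = (6 - 12)*(-7) = -6*(-7) = 42)
f(132) + V = (48 + 6*132) + 42 = (48 + 792) + 42 = 840 + 42 = 882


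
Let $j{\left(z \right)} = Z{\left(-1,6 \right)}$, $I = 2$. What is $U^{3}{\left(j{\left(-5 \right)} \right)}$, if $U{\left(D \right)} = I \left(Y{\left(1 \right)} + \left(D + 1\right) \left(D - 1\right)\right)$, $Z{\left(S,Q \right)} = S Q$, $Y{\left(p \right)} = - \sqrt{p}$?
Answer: $314432$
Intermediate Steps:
$Z{\left(S,Q \right)} = Q S$
$j{\left(z \right)} = -6$ ($j{\left(z \right)} = 6 \left(-1\right) = -6$)
$U{\left(D \right)} = -2 + 2 \left(1 + D\right) \left(-1 + D\right)$ ($U{\left(D \right)} = 2 \left(- \sqrt{1} + \left(D + 1\right) \left(D - 1\right)\right) = 2 \left(\left(-1\right) 1 + \left(1 + D\right) \left(-1 + D\right)\right) = 2 \left(-1 + \left(1 + D\right) \left(-1 + D\right)\right) = -2 + 2 \left(1 + D\right) \left(-1 + D\right)$)
$U^{3}{\left(j{\left(-5 \right)} \right)} = \left(-4 + 2 \left(-6\right)^{2}\right)^{3} = \left(-4 + 2 \cdot 36\right)^{3} = \left(-4 + 72\right)^{3} = 68^{3} = 314432$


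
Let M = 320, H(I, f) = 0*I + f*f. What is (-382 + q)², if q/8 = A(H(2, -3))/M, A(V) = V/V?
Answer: 233447841/1600 ≈ 1.4591e+5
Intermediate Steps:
H(I, f) = f² (H(I, f) = 0 + f² = f²)
A(V) = 1
q = 1/40 (q = 8*(1/320) = 1/40 ≈ 0.025000)
(-382 + q)² = (-382 + 1/40)² = (-15279/40)² = 233447841/1600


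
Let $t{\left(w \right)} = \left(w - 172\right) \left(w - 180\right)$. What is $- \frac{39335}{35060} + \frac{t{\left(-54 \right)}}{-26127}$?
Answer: $- \frac{64040413}{20355836} \approx -3.146$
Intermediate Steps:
$t{\left(w \right)} = \left(-180 + w\right) \left(-172 + w\right)$ ($t{\left(w \right)} = \left(-172 + w\right) \left(-180 + w\right) = \left(-180 + w\right) \left(-172 + w\right)$)
$- \frac{39335}{35060} + \frac{t{\left(-54 \right)}}{-26127} = - \frac{39335}{35060} + \frac{30960 + \left(-54\right)^{2} - -19008}{-26127} = \left(-39335\right) \frac{1}{35060} + \left(30960 + 2916 + 19008\right) \left(- \frac{1}{26127}\right) = - \frac{7867}{7012} + 52884 \left(- \frac{1}{26127}\right) = - \frac{7867}{7012} - \frac{5876}{2903} = - \frac{64040413}{20355836}$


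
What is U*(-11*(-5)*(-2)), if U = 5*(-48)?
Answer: 26400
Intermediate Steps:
U = -240
U*(-11*(-5)*(-2)) = -240*(-11*(-5))*(-2) = -13200*(-2) = -240*(-110) = 26400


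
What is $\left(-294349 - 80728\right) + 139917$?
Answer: $-235160$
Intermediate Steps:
$\left(-294349 - 80728\right) + 139917 = -375077 + 139917 = -235160$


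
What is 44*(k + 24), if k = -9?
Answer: 660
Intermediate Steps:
44*(k + 24) = 44*(-9 + 24) = 44*15 = 660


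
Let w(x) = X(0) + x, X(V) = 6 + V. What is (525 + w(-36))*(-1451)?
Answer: -718245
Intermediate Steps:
w(x) = 6 + x (w(x) = (6 + 0) + x = 6 + x)
(525 + w(-36))*(-1451) = (525 + (6 - 36))*(-1451) = (525 - 30)*(-1451) = 495*(-1451) = -718245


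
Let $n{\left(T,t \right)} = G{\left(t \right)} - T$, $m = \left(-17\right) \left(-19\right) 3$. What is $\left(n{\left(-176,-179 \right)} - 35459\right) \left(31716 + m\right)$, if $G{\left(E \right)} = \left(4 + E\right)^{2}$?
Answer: $-152246730$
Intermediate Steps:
$m = 969$ ($m = 323 \cdot 3 = 969$)
$n{\left(T,t \right)} = \left(4 + t\right)^{2} - T$
$\left(n{\left(-176,-179 \right)} - 35459\right) \left(31716 + m\right) = \left(\left(\left(4 - 179\right)^{2} - -176\right) - 35459\right) \left(31716 + 969\right) = \left(\left(\left(-175\right)^{2} + 176\right) - 35459\right) 32685 = \left(\left(30625 + 176\right) - 35459\right) 32685 = \left(30801 - 35459\right) 32685 = \left(-4658\right) 32685 = -152246730$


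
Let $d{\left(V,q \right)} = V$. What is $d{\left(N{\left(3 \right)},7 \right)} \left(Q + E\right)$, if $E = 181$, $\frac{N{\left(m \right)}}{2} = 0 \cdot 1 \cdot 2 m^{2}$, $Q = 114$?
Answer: $0$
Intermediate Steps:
$N{\left(m \right)} = 0$ ($N{\left(m \right)} = 2 \cdot 0 \cdot 1 \cdot 2 m^{2} = 2 \cdot 0 \cdot 2 m^{2} = 2 \cdot 0 = 0$)
$d{\left(N{\left(3 \right)},7 \right)} \left(Q + E\right) = 0 \left(114 + 181\right) = 0 \cdot 295 = 0$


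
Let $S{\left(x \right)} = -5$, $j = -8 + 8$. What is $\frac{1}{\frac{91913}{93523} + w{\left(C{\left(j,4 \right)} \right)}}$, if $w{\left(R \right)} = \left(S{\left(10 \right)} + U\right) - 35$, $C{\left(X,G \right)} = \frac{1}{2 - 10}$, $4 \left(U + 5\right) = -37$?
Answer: $- \frac{374092}{19926839} \approx -0.018773$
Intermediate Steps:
$j = 0$
$U = - \frac{57}{4}$ ($U = -5 + \frac{1}{4} \left(-37\right) = -5 - \frac{37}{4} = - \frac{57}{4} \approx -14.25$)
$C{\left(X,G \right)} = - \frac{1}{8}$ ($C{\left(X,G \right)} = \frac{1}{-8} = - \frac{1}{8}$)
$w{\left(R \right)} = - \frac{217}{4}$ ($w{\left(R \right)} = \left(-5 - \frac{57}{4}\right) - 35 = - \frac{77}{4} - 35 = - \frac{217}{4}$)
$\frac{1}{\frac{91913}{93523} + w{\left(C{\left(j,4 \right)} \right)}} = \frac{1}{\frac{91913}{93523} - \frac{217}{4}} = \frac{1}{- \frac{19926839}{374092}} = - \frac{374092}{19926839}$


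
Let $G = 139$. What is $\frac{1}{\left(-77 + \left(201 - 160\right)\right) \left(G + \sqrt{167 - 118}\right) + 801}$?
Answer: $- \frac{1}{4455} \approx -0.00022447$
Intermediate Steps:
$\frac{1}{\left(-77 + \left(201 - 160\right)\right) \left(G + \sqrt{167 - 118}\right) + 801} = \frac{1}{\left(-77 + \left(201 - 160\right)\right) \left(139 + \sqrt{167 - 118}\right) + 801} = \frac{1}{\left(-77 + 41\right) \left(139 + \sqrt{49}\right) + 801} = \frac{1}{- 36 \left(139 + 7\right) + 801} = \frac{1}{\left(-36\right) 146 + 801} = \frac{1}{-5256 + 801} = \frac{1}{-4455} = - \frac{1}{4455}$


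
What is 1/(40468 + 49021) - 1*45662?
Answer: -4086246717/89489 ≈ -45662.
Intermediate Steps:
1/(40468 + 49021) - 1*45662 = 1/89489 - 45662 = -4086246717/89489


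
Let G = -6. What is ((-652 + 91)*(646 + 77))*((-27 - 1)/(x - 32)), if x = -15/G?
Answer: -22713768/59 ≈ -3.8498e+5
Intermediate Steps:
x = 5/2 (x = -15/(-6) = -15*(-⅙) = 5/2 ≈ 2.5000)
((-652 + 91)*(646 + 77))*((-27 - 1)/(x - 32)) = ((-652 + 91)*(646 + 77))*((-27 - 1)/(5/2 - 32)) = (-561*723)*(-28/(-59/2)) = -(-11356884)*(-2)/59 = -405603*56/59 = -22713768/59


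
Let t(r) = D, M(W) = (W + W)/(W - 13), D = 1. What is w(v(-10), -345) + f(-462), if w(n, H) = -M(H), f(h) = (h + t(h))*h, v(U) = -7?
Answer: 38123433/179 ≈ 2.1298e+5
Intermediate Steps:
M(W) = 2*W/(-13 + W) (M(W) = (2*W)/(-13 + W) = 2*W/(-13 + W))
t(r) = 1
f(h) = h*(1 + h) (f(h) = (h + 1)*h = (1 + h)*h = h*(1 + h))
w(n, H) = -2*H/(-13 + H)
w(v(-10), -345) + f(-462) = -2*(-345)/(-13 - 345) - 462*(1 - 462) = -2*(-345)/(-358) - 462*(-461) = -2*(-345)*(-1/358) + 212982 = -345/179 + 212982 = 38123433/179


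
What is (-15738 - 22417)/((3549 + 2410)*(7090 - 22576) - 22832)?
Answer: 38155/92303906 ≈ 0.00041336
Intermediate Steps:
(-15738 - 22417)/((3549 + 2410)*(7090 - 22576) - 22832) = -38155/(5959*(-15486) - 22832) = -38155/(-92281074 - 22832) = -38155/(-92303906) = -38155*(-1/92303906) = 38155/92303906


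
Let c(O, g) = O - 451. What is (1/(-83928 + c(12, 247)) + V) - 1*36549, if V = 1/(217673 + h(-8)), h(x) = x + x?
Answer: -671151776814621/18363068119 ≈ -36549.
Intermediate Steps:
h(x) = 2*x
c(O, g) = -451 + O
V = 1/217657 (V = 1/(217673 + 2*(-8)) = 1/(217673 - 16) = 1/217657 ≈ 4.5944e-6)
(1/(-83928 + c(12, 247)) + V) - 1*36549 = (1/(-83928 + (-451 + 12)) + 1/217657) - 1*36549 = (1/(-83928 - 439) + 1/217657) - 36549 = (1/(-84367) + 1/217657) - 36549 = (-1/84367 + 1/217657) - 36549 = -133290/18363068119 - 36549 = -671151776814621/18363068119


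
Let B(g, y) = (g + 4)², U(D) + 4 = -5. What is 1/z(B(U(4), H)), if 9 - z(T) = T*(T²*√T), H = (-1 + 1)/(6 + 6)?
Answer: -1/78116 ≈ -1.2801e-5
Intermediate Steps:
U(D) = -9 (U(D) = -4 - 5 = -9)
H = 0 (H = 0/12 = 0*(1/12) = 0)
B(g, y) = (4 + g)²
z(T) = 9 - T^(7/2) (z(T) = 9 - T*T²*√T = 9 - T*T^(5/2) = 9 - T^(7/2))
1/z(B(U(4), H)) = 1/(9 - ((4 - 9)²)^(7/2)) = 1/(9 - ((-5)²)^(7/2)) = 1/(9 - 25^(7/2)) = 1/(9 - 1*78125) = 1/(9 - 78125) = 1/(-78116) = -1/78116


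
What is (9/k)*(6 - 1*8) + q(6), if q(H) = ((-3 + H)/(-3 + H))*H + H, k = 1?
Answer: -6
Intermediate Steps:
q(H) = 2*H (q(H) = 1*H + H = H + H = 2*H)
(9/k)*(6 - 1*8) + q(6) = (9/1)*(6 - 1*8) + 2*6 = (9*1)*(6 - 8) + 12 = 9*(-2) + 12 = -18 + 12 = -6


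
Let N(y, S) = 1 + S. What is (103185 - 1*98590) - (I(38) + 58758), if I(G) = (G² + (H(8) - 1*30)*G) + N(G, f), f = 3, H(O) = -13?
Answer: -53977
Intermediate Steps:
I(G) = 4 + G² - 43*G (I(G) = (G² + (-13 - 1*30)*G) + (1 + 3) = (G² + (-13 - 30)*G) + 4 = (G² - 43*G) + 4 = 4 + G² - 43*G)
(103185 - 1*98590) - (I(38) + 58758) = (103185 - 1*98590) - ((4 + 38² - 43*38) + 58758) = (103185 - 98590) - ((4 + 1444 - 1634) + 58758) = 4595 - (-186 + 58758) = 4595 - 1*58572 = 4595 - 58572 = -53977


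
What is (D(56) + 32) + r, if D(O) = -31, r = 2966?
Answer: 2967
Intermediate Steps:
(D(56) + 32) + r = (-31 + 32) + 2966 = 1 + 2966 = 2967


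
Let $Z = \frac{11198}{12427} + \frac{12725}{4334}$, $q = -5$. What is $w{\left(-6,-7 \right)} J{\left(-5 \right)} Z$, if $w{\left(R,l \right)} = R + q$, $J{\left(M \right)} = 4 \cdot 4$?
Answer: $- \frac{1653325656}{2448119} \approx -675.35$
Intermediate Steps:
$Z = \frac{206665707}{53858618}$ ($Z = 11198 \cdot \frac{1}{12427} + 12725 \cdot \frac{1}{4334} = \frac{11198}{12427} + \frac{12725}{4334} = \frac{206665707}{53858618} \approx 3.8372$)
$J{\left(M \right)} = 16$
$w{\left(R,l \right)} = -5 + R$ ($w{\left(R,l \right)} = R - 5 = -5 + R$)
$w{\left(-6,-7 \right)} J{\left(-5 \right)} Z = \left(-5 - 6\right) 16 \cdot \frac{206665707}{53858618} = \left(-11\right) 16 \cdot \frac{206665707}{53858618} = \left(-176\right) \frac{206665707}{53858618} = - \frac{1653325656}{2448119}$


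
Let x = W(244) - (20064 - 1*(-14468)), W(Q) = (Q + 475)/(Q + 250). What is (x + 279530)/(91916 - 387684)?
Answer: -121029731/146109392 ≈ -0.82835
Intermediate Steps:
W(Q) = (475 + Q)/(250 + Q)
x = -17058089/494 (x = (475 + 244)/(250 + 244) - (20064 - 1*(-14468)) = 719/494 - (20064 + 14468) = (1/494)*719 - 1*34532 = 719/494 - 34532 = -17058089/494 ≈ -34531.)
(x + 279530)/(91916 - 387684) = (-17058089/494 + 279530)/(91916 - 387684) = (121029731/494)/(-295768) = (121029731/494)*(-1/295768) = -121029731/146109392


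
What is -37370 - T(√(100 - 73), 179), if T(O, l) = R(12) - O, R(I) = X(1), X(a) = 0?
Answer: -37370 + 3*√3 ≈ -37365.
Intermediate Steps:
R(I) = 0
T(O, l) = -O (T(O, l) = 0 - O = -O)
-37370 - T(√(100 - 73), 179) = -37370 - (-1)*√(100 - 73) = -37370 - (-1)*√27 = -37370 - (-1)*3*√3 = -37370 - (-3)*√3 = -37370 + 3*√3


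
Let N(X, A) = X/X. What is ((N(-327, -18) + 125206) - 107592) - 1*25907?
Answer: -8292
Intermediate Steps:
N(X, A) = 1
((N(-327, -18) + 125206) - 107592) - 1*25907 = ((1 + 125206) - 107592) - 1*25907 = (125207 - 107592) - 25907 = 17615 - 25907 = -8292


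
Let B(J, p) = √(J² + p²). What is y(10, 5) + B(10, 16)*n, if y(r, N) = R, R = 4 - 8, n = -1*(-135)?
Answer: -4 + 270*√89 ≈ 2543.2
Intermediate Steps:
n = 135
R = -4
y(r, N) = -4
y(10, 5) + B(10, 16)*n = -4 + √(10² + 16²)*135 = -4 + √(100 + 256)*135 = -4 + √356*135 = -4 + (2*√89)*135 = -4 + 270*√89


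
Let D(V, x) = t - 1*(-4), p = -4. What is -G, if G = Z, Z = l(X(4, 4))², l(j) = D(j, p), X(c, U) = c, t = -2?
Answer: -4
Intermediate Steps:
D(V, x) = 2 (D(V, x) = -2 - 1*(-4) = -2 + 4 = 2)
l(j) = 2
Z = 4 (Z = 2² = 4)
G = 4
-G = -1*4 = -4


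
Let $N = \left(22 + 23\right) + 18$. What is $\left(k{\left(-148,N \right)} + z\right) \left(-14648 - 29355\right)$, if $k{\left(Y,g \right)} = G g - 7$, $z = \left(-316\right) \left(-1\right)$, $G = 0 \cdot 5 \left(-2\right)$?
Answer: $-13596927$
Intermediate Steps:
$N = 63$ ($N = 45 + 18 = 63$)
$G = 0$ ($G = 0 \left(-2\right) = 0$)
$z = 316$
$k{\left(Y,g \right)} = -7$ ($k{\left(Y,g \right)} = 0 g - 7 = 0 - 7 = -7$)
$\left(k{\left(-148,N \right)} + z\right) \left(-14648 - 29355\right) = \left(-7 + 316\right) \left(-14648 - 29355\right) = 309 \left(-44003\right) = -13596927$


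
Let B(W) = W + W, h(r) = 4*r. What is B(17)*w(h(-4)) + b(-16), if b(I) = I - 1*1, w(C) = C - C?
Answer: -17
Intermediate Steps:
w(C) = 0
b(I) = -1 + I (b(I) = I - 1 = -1 + I)
B(W) = 2*W
B(17)*w(h(-4)) + b(-16) = (2*17)*0 + (-1 - 16) = 34*0 - 17 = 0 - 17 = -17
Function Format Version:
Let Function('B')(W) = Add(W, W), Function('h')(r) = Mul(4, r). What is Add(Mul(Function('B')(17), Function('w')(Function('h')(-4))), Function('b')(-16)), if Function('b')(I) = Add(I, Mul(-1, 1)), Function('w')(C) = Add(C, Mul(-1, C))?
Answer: -17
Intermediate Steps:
Function('w')(C) = 0
Function('b')(I) = Add(-1, I) (Function('b')(I) = Add(I, -1) = Add(-1, I))
Function('B')(W) = Mul(2, W)
Add(Mul(Function('B')(17), Function('w')(Function('h')(-4))), Function('b')(-16)) = Add(Mul(Mul(2, 17), 0), Add(-1, -16)) = Add(Mul(34, 0), -17) = Add(0, -17) = -17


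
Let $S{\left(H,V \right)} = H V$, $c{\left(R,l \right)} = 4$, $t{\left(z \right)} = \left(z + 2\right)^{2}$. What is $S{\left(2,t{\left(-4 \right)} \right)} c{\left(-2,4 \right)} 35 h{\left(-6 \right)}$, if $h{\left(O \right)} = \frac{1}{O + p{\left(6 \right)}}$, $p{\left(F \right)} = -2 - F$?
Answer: $-80$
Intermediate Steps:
$t{\left(z \right)} = \left(2 + z\right)^{2}$
$h{\left(O \right)} = \frac{1}{-8 + O}$ ($h{\left(O \right)} = \frac{1}{O - 8} = \frac{1}{-8 + O}$)
$S{\left(2,t{\left(-4 \right)} \right)} c{\left(-2,4 \right)} 35 h{\left(-6 \right)} = \frac{2 \left(2 - 4\right)^{2} \cdot 4 \cdot 35}{-8 - 6} = \frac{2 \left(-2\right)^{2} \cdot 4 \cdot 35}{-14} = 2 \cdot 4 \cdot 4 \cdot 35 \left(- \frac{1}{14}\right) = 8 \cdot 4 \cdot 35 \left(- \frac{1}{14}\right) = 32 \cdot 35 \left(- \frac{1}{14}\right) = 1120 \left(- \frac{1}{14}\right) = -80$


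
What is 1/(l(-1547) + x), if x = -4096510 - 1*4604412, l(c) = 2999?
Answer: -1/8697923 ≈ -1.1497e-7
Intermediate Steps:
x = -8700922 (x = -4096510 - 4604412 = -8700922)
1/(l(-1547) + x) = 1/(2999 - 8700922) = 1/(-8697923) = -1/8697923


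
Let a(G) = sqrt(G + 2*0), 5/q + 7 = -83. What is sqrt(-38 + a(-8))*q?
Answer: -sqrt(-38 + 2*I*sqrt(2))/18 ≈ -0.012737 - 0.3427*I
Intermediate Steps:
q = -1/18 (q = 5/(-7 - 83) = 5/(-90) = 5*(-1/90) = -1/18 ≈ -0.055556)
a(G) = sqrt(G) (a(G) = sqrt(G + 0) = sqrt(G))
sqrt(-38 + a(-8))*q = sqrt(-38 + sqrt(-8))*(-1/18) = sqrt(-38 + 2*I*sqrt(2))*(-1/18) = -sqrt(-38 + 2*I*sqrt(2))/18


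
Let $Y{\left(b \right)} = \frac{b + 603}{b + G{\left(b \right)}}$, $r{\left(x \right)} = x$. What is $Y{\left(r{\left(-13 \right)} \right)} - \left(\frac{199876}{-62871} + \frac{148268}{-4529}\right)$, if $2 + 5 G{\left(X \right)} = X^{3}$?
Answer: $\frac{11156963712299}{322328803188} \approx 34.614$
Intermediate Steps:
$G{\left(X \right)} = - \frac{2}{5} + \frac{X^{3}}{5}$
$Y{\left(b \right)} = \frac{603 + b}{- \frac{2}{5} + b + \frac{b^{3}}{5}}$ ($Y{\left(b \right)} = \frac{b + 603}{b + \left(- \frac{2}{5} + \frac{b^{3}}{5}\right)} = \frac{603 + b}{- \frac{2}{5} + b + \frac{b^{3}}{5}}$)
$Y{\left(r{\left(-13 \right)} \right)} - \left(\frac{199876}{-62871} + \frac{148268}{-4529}\right) = \frac{5 \left(603 - 13\right)}{-2 + \left(-13\right)^{3} + 5 \left(-13\right)} - \left(\frac{199876}{-62871} + \frac{148268}{-4529}\right) = 5 \frac{1}{-2 - 2197 - 65} \cdot 590 - \left(199876 \left(- \frac{1}{62871}\right) + 148268 \left(- \frac{1}{4529}\right)\right) = 5 \frac{1}{-2264} \cdot 590 - \left(- \frac{199876}{62871} - \frac{148268}{4529}\right) = 5 \left(- \frac{1}{2264}\right) 590 - - \frac{10226995832}{284742759} = - \frac{1475}{1132} + \frac{10226995832}{284742759} = \frac{11156963712299}{322328803188}$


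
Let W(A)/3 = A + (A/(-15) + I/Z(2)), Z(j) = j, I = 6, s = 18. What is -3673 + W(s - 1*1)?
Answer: -18082/5 ≈ -3616.4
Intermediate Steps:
W(A) = 9 + 14*A/5 (W(A) = 3*(A + (A/(-15) + 6/2)) = 3*(A + (A*(-1/15) + 6*(1/2))) = 3*(A + (-A/15 + 3)) = 3*(A + (3 - A/15)) = 3*(3 + 14*A/15) = 9 + 14*A/5)
-3673 + W(s - 1*1) = -3673 + (9 + 14*(18 - 1*1)/5) = -3673 + (9 + 14*(18 - 1)/5) = -3673 + (9 + (14/5)*17) = -3673 + (9 + 238/5) = -3673 + 283/5 = -18082/5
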